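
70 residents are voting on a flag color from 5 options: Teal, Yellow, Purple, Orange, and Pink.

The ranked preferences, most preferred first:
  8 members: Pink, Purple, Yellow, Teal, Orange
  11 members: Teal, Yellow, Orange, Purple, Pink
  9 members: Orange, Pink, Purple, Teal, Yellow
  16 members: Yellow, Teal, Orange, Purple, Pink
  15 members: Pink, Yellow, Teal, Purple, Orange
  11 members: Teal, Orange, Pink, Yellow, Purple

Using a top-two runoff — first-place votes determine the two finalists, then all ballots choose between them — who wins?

Teal

Round 1 first-place votes: Teal 22, Yellow 16, Purple 0, Orange 9, Pink 23. Pink and Teal advance.
Runoff: Pink is ranked above Teal on 32 ballots, Teal above Pink on 38.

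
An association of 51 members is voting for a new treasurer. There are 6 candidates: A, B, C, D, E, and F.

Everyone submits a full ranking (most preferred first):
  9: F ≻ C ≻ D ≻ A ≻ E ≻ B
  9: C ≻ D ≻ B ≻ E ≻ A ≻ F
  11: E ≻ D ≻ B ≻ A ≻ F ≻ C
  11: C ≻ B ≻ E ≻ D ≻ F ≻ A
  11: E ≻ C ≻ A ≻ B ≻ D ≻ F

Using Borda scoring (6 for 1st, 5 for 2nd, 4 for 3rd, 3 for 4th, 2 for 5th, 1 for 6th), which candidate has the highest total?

C

A: 9×3 + 9×2 + 11×3 + 11×1 + 11×4 = 133
B: 9×1 + 9×4 + 11×4 + 11×5 + 11×3 = 177
C: 9×5 + 9×6 + 11×1 + 11×6 + 11×5 = 231
D: 9×4 + 9×5 + 11×5 + 11×3 + 11×2 = 191
E: 9×2 + 9×3 + 11×6 + 11×4 + 11×6 = 221
F: 9×6 + 9×1 + 11×2 + 11×2 + 11×1 = 118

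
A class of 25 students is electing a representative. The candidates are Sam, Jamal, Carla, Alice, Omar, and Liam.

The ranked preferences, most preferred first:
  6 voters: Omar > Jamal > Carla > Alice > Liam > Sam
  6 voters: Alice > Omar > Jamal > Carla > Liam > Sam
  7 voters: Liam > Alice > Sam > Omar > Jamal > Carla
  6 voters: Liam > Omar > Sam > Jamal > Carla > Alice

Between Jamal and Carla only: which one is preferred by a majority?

Jamal

Jamal is ranked above Carla on 25 ballots; Carla above Jamal on 0.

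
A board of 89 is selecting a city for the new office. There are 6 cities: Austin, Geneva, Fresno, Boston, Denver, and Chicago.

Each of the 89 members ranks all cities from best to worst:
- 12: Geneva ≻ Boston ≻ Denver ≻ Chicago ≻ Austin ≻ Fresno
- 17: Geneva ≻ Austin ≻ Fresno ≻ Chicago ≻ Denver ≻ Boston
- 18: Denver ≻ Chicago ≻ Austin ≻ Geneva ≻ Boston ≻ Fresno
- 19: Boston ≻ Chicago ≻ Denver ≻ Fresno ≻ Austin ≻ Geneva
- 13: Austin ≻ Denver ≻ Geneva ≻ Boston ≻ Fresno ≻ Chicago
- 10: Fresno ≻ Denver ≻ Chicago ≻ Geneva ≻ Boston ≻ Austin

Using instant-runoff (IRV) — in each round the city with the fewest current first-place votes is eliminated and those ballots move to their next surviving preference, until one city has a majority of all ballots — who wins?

Denver

Round 1: Austin 13, Geneva 29, Fresno 10, Boston 19, Denver 18, Chicago 0. Chicago eliminated.
Round 2: Austin 13, Geneva 29, Fresno 10, Boston 19, Denver 18. Fresno eliminated.
Round 3: Austin 13, Geneva 29, Boston 19, Denver 28. Austin eliminated.
Round 4: Geneva 29, Boston 19, Denver 41. Boston eliminated.
Round 5: Geneva 29, Denver 60. Denver has a majority (≥45).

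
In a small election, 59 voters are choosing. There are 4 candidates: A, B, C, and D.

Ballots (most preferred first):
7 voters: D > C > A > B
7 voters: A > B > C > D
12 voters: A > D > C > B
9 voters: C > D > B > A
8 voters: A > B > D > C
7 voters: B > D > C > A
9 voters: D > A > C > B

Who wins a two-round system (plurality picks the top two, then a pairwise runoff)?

D

Round 1 first-place votes: A 27, B 7, C 9, D 16. A and D advance.
Runoff: A is ranked above D on 27 ballots, D above A on 32.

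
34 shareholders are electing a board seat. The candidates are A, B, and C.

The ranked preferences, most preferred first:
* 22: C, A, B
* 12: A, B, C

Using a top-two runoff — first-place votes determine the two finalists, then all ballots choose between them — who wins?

Round 1 first-place votes: A 12, B 0, C 22. C and A advance.
Runoff: C is ranked above A on 22 ballots, A above C on 12.

C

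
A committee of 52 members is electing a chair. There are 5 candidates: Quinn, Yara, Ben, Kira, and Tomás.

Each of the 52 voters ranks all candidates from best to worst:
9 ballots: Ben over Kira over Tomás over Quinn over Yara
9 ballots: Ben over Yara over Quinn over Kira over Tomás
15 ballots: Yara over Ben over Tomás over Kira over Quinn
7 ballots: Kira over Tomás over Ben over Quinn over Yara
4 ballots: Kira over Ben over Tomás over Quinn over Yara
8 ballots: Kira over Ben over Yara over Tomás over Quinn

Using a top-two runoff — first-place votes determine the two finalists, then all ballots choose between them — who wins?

Ben

Round 1 first-place votes: Quinn 0, Yara 15, Ben 18, Kira 19, Tomás 0. Kira and Ben advance.
Runoff: Kira is ranked above Ben on 19 ballots, Ben above Kira on 33.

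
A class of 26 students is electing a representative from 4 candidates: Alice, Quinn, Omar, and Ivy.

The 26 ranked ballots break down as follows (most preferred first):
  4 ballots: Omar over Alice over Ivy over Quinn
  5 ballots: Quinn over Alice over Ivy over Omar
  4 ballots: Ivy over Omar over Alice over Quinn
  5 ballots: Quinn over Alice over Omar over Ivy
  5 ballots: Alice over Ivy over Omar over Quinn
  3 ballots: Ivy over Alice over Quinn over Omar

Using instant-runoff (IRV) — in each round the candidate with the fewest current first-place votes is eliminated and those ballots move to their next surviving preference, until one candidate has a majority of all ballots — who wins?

Alice

Round 1: Alice 5, Quinn 10, Omar 4, Ivy 7. Omar eliminated.
Round 2: Alice 9, Quinn 10, Ivy 7. Ivy eliminated.
Round 3: Alice 16, Quinn 10. Alice has a majority (≥14).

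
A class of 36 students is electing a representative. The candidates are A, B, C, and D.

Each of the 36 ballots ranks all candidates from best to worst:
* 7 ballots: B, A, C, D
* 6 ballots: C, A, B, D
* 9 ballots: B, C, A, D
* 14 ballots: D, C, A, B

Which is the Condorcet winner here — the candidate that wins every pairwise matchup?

C

C vs A: 29–7
C vs B: 20–16
C vs D: 22–14
C beats every other candidate.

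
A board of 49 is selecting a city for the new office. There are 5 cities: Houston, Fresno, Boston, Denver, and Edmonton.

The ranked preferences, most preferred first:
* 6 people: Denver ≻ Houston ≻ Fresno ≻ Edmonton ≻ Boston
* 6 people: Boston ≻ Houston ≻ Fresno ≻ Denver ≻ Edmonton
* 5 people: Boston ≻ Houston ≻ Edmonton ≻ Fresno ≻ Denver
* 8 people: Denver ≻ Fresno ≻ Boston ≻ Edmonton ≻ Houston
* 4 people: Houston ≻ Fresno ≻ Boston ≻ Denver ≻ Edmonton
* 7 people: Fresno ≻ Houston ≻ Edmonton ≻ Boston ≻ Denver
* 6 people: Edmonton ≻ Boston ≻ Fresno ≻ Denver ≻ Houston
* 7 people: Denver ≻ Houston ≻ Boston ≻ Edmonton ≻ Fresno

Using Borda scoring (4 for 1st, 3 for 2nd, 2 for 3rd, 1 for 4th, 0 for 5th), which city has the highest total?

Houston: 6×3 + 6×3 + 5×3 + 8×0 + 4×4 + 7×3 + 6×0 + 7×3 = 109
Fresno: 6×2 + 6×2 + 5×1 + 8×3 + 4×3 + 7×4 + 6×2 + 7×0 = 105
Boston: 6×0 + 6×4 + 5×4 + 8×2 + 4×2 + 7×1 + 6×3 + 7×2 = 107
Denver: 6×4 + 6×1 + 5×0 + 8×4 + 4×1 + 7×0 + 6×1 + 7×4 = 100
Edmonton: 6×1 + 6×0 + 5×2 + 8×1 + 4×0 + 7×2 + 6×4 + 7×1 = 69

Houston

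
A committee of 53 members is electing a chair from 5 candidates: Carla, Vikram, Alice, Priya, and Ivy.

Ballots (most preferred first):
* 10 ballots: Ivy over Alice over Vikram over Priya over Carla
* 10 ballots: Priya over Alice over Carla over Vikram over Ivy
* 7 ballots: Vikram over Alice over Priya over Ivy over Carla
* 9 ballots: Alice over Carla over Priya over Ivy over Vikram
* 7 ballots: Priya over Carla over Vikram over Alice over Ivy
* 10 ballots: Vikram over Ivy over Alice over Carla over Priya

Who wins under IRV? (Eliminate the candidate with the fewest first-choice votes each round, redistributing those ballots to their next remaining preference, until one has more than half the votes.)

Round 1: Carla 0, Vikram 17, Alice 9, Priya 17, Ivy 10. Carla eliminated.
Round 2: Vikram 17, Alice 9, Priya 17, Ivy 10. Alice eliminated.
Round 3: Vikram 17, Priya 26, Ivy 10. Ivy eliminated.
Round 4: Vikram 27, Priya 26. Vikram has a majority (≥27).

Vikram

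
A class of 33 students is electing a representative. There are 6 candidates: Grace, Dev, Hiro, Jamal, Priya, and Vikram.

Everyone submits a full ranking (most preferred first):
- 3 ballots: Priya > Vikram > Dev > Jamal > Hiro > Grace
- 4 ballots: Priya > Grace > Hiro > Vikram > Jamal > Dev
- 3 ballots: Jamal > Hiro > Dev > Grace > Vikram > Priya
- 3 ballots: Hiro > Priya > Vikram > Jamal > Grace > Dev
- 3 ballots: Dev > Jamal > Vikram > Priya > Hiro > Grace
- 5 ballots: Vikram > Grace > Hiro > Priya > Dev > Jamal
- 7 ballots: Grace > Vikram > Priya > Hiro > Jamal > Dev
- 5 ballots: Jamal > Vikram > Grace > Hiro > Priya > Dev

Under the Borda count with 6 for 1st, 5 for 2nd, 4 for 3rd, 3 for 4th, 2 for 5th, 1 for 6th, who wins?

Vikram

Grace: 3×1 + 4×5 + 3×3 + 3×2 + 3×1 + 5×5 + 7×6 + 5×4 = 128
Dev: 3×4 + 4×1 + 3×4 + 3×1 + 3×6 + 5×2 + 7×1 + 5×1 = 71
Hiro: 3×2 + 4×4 + 3×5 + 3×6 + 3×2 + 5×4 + 7×3 + 5×3 = 117
Jamal: 3×3 + 4×2 + 3×6 + 3×3 + 3×5 + 5×1 + 7×2 + 5×6 = 108
Priya: 3×6 + 4×6 + 3×1 + 3×5 + 3×3 + 5×3 + 7×4 + 5×2 = 122
Vikram: 3×5 + 4×3 + 3×2 + 3×4 + 3×4 + 5×6 + 7×5 + 5×5 = 147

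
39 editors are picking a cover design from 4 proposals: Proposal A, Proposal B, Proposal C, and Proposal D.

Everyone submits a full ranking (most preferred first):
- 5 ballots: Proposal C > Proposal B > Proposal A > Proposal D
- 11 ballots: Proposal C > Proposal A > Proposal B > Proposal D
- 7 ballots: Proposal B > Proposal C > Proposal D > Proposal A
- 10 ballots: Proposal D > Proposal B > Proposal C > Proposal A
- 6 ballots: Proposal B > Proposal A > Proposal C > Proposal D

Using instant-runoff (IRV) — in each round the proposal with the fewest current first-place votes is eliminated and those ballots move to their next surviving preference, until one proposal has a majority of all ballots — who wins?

Round 1: Proposal A 0, Proposal B 13, Proposal C 16, Proposal D 10. Proposal A eliminated.
Round 2: Proposal B 13, Proposal C 16, Proposal D 10. Proposal D eliminated.
Round 3: Proposal B 23, Proposal C 16. Proposal B has a majority (≥20).

Proposal B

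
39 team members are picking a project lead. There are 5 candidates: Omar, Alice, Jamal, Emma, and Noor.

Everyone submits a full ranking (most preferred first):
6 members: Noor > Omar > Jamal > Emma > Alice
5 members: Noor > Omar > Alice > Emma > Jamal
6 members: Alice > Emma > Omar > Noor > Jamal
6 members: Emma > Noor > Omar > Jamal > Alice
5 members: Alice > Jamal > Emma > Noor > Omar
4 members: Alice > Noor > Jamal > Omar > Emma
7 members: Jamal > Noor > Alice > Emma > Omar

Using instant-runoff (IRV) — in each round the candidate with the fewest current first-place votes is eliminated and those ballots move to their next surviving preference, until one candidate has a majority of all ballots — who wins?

Noor

Round 1: Omar 0, Alice 15, Jamal 7, Emma 6, Noor 11. Omar eliminated.
Round 2: Alice 15, Jamal 7, Emma 6, Noor 11. Emma eliminated.
Round 3: Alice 15, Jamal 7, Noor 17. Jamal eliminated.
Round 4: Alice 15, Noor 24. Noor has a majority (≥20).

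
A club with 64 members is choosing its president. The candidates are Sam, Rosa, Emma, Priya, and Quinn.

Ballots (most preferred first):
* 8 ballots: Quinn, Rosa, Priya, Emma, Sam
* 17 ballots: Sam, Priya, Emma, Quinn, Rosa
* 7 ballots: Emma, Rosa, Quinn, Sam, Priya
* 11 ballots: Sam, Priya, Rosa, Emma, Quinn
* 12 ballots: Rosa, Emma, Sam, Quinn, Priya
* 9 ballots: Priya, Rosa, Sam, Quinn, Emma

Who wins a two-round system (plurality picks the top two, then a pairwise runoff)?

Round 1 first-place votes: Sam 28, Rosa 12, Emma 7, Priya 9, Quinn 8. Sam and Rosa advance.
Runoff: Sam is ranked above Rosa on 28 ballots, Rosa above Sam on 36.

Rosa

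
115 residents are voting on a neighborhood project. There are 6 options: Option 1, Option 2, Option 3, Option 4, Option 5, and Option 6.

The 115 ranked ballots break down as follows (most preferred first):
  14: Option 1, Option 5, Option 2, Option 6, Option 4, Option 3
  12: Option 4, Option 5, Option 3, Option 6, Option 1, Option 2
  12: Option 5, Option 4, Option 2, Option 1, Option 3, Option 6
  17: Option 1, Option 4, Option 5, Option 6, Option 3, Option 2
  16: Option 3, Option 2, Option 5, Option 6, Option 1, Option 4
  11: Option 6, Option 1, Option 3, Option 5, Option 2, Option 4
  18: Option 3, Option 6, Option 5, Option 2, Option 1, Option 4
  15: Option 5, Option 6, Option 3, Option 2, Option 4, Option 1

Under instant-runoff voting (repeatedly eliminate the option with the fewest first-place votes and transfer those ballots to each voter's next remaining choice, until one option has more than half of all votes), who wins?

Round 1: Option 1 31, Option 2 0, Option 3 34, Option 4 12, Option 5 27, Option 6 11. Option 2 eliminated.
Round 2: Option 1 31, Option 3 34, Option 4 12, Option 5 27, Option 6 11. Option 6 eliminated.
Round 3: Option 1 42, Option 3 34, Option 4 12, Option 5 27. Option 4 eliminated.
Round 4: Option 1 42, Option 3 34, Option 5 39. Option 3 eliminated.
Round 5: Option 1 42, Option 5 73. Option 5 has a majority (≥58).

Option 5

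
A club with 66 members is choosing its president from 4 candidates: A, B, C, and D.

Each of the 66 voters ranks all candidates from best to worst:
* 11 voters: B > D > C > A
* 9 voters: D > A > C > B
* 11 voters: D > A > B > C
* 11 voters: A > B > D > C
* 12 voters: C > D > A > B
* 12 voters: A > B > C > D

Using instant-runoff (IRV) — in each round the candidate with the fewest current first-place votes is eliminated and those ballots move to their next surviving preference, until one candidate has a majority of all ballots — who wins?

D

Round 1: A 23, B 11, C 12, D 20. B eliminated.
Round 2: A 23, C 12, D 31. C eliminated.
Round 3: A 23, D 43. D has a majority (≥34).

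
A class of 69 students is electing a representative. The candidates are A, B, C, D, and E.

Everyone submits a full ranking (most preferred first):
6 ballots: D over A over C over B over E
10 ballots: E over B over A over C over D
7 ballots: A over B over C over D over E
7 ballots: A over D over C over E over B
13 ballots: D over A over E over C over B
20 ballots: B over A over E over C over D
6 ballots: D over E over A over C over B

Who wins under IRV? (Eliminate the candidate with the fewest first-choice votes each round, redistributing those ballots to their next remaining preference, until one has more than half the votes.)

Round 1: A 14, B 20, C 0, D 25, E 10. C eliminated.
Round 2: A 14, B 20, D 25, E 10. E eliminated.
Round 3: A 14, B 30, D 25. A eliminated.
Round 4: B 37, D 32. B has a majority (≥35).

B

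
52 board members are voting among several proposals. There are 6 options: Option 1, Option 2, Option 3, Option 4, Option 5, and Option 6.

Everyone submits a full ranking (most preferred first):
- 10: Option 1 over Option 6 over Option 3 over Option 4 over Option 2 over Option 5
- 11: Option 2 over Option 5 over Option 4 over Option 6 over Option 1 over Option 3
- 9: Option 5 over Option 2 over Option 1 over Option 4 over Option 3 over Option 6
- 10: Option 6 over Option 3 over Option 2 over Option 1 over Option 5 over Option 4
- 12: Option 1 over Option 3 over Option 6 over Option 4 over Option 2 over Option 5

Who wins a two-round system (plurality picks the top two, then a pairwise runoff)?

Round 1 first-place votes: Option 1 22, Option 2 11, Option 3 0, Option 4 0, Option 5 9, Option 6 10. Option 1 and Option 2 advance.
Runoff: Option 1 is ranked above Option 2 on 22 ballots, Option 2 above Option 1 on 30.

Option 2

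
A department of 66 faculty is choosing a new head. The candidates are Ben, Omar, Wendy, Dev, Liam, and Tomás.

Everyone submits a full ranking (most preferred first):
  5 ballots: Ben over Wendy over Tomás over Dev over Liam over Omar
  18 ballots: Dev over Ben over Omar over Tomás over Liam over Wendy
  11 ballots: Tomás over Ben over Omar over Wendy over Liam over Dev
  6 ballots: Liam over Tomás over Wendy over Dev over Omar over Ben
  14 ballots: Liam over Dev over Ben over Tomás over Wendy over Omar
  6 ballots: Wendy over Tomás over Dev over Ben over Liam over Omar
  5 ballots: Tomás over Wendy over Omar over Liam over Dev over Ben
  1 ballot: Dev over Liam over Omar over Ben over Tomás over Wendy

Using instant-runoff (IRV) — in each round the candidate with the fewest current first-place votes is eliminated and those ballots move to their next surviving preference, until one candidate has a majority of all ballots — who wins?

Tomás

Round 1: Ben 5, Omar 0, Wendy 6, Dev 19, Liam 20, Tomás 16. Omar eliminated.
Round 2: Ben 5, Wendy 6, Dev 19, Liam 20, Tomás 16. Ben eliminated.
Round 3: Wendy 11, Dev 19, Liam 20, Tomás 16. Wendy eliminated.
Round 4: Dev 19, Liam 20, Tomás 27. Dev eliminated.
Round 5: Liam 21, Tomás 45. Tomás has a majority (≥34).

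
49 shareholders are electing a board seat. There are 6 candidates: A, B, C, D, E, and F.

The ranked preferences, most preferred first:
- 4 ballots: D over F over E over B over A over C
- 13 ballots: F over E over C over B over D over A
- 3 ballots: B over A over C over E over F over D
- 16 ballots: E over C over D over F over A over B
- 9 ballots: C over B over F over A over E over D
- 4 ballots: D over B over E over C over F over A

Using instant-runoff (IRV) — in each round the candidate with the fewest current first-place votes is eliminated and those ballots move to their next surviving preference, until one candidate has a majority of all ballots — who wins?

F

Round 1: A 0, B 3, C 9, D 8, E 16, F 13. A eliminated.
Round 2: B 3, C 9, D 8, E 16, F 13. B eliminated.
Round 3: C 12, D 8, E 16, F 13. D eliminated.
Round 4: C 12, E 20, F 17. C eliminated.
Round 5: E 23, F 26. F has a majority (≥25).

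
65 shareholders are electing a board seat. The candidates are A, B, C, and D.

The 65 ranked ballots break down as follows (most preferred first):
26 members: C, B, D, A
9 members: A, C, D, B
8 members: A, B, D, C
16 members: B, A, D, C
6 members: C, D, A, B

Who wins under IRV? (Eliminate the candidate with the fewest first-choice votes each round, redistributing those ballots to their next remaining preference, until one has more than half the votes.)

Round 1: A 17, B 16, C 32, D 0. D eliminated.
Round 2: A 17, B 16, C 32. B eliminated.
Round 3: A 33, C 32. A has a majority (≥33).

A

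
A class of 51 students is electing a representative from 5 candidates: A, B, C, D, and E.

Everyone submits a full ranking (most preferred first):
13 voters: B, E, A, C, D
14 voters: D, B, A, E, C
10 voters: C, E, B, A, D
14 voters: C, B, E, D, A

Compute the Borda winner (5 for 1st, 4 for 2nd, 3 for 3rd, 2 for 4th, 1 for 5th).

B

A: 13×3 + 14×3 + 10×2 + 14×1 = 115
B: 13×5 + 14×4 + 10×3 + 14×4 = 207
C: 13×2 + 14×1 + 10×5 + 14×5 = 160
D: 13×1 + 14×5 + 10×1 + 14×2 = 121
E: 13×4 + 14×2 + 10×4 + 14×3 = 162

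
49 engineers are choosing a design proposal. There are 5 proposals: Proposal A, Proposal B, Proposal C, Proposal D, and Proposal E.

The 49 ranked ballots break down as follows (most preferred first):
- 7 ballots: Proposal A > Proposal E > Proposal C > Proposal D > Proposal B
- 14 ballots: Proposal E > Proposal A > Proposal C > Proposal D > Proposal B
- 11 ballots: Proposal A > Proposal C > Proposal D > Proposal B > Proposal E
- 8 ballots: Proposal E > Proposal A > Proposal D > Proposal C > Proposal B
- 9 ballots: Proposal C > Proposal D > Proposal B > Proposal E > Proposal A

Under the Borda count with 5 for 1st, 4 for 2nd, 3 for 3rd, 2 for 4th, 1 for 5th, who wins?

Proposal A

Proposal A: 7×5 + 14×4 + 11×5 + 8×4 + 9×1 = 187
Proposal B: 7×1 + 14×1 + 11×2 + 8×1 + 9×3 = 78
Proposal C: 7×3 + 14×3 + 11×4 + 8×2 + 9×5 = 168
Proposal D: 7×2 + 14×2 + 11×3 + 8×3 + 9×4 = 135
Proposal E: 7×4 + 14×5 + 11×1 + 8×5 + 9×2 = 167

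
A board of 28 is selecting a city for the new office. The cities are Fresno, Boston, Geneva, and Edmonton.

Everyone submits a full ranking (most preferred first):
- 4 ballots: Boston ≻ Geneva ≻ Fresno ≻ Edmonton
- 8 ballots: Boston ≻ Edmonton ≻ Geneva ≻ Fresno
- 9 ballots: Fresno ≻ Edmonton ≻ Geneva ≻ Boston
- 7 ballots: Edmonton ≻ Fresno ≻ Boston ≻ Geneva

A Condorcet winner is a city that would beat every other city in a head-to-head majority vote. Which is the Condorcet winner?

Edmonton

Edmonton vs Fresno: 15–13
Edmonton vs Boston: 16–12
Edmonton vs Geneva: 24–4
Edmonton beats every other city.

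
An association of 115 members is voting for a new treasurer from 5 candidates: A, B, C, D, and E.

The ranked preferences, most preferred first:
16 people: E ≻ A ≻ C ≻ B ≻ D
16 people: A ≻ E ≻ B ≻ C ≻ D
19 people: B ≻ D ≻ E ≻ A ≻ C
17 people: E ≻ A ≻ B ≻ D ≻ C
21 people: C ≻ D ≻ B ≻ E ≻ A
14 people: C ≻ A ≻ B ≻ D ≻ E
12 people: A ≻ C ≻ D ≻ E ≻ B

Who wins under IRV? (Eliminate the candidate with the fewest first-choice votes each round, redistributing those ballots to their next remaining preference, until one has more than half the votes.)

E

Round 1: A 28, B 19, C 35, D 0, E 33. D eliminated.
Round 2: A 28, B 19, C 35, E 33. B eliminated.
Round 3: A 28, C 35, E 52. A eliminated.
Round 4: C 47, E 68. E has a majority (≥58).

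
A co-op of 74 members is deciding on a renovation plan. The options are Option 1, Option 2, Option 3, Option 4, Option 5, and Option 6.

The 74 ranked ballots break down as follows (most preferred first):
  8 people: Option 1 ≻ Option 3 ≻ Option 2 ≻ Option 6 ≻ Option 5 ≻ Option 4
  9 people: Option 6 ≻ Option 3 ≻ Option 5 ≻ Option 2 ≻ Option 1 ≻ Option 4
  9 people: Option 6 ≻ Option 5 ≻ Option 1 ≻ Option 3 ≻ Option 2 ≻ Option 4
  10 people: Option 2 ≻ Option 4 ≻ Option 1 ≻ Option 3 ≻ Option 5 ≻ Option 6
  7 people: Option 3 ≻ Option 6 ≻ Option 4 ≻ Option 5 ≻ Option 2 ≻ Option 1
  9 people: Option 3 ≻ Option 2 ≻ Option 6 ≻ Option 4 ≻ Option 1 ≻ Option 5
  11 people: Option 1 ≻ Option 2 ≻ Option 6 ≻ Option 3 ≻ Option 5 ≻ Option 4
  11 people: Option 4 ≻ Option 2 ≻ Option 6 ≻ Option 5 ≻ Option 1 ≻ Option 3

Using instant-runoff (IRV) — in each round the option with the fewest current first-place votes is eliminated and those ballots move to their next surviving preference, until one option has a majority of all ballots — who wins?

Option 6

Round 1: Option 1 19, Option 2 10, Option 3 16, Option 4 11, Option 5 0, Option 6 18. Option 5 eliminated.
Round 2: Option 1 19, Option 2 10, Option 3 16, Option 4 11, Option 6 18. Option 2 eliminated.
Round 3: Option 1 19, Option 3 16, Option 4 21, Option 6 18. Option 3 eliminated.
Round 4: Option 1 19, Option 4 21, Option 6 34. Option 1 eliminated.
Round 5: Option 4 21, Option 6 53. Option 6 has a majority (≥38).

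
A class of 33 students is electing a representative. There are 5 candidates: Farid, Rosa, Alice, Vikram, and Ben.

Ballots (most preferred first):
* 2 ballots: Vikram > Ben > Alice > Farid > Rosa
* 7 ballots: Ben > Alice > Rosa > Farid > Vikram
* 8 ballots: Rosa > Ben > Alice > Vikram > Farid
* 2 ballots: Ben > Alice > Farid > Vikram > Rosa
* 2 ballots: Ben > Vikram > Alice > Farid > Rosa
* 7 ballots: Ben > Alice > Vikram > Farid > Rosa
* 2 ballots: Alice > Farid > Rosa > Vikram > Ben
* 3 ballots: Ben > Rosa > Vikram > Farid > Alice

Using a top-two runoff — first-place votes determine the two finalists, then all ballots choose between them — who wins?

Ben

Round 1 first-place votes: Farid 0, Rosa 8, Alice 2, Vikram 2, Ben 21. Ben and Rosa advance.
Runoff: Ben is ranked above Rosa on 23 ballots, Rosa above Ben on 10.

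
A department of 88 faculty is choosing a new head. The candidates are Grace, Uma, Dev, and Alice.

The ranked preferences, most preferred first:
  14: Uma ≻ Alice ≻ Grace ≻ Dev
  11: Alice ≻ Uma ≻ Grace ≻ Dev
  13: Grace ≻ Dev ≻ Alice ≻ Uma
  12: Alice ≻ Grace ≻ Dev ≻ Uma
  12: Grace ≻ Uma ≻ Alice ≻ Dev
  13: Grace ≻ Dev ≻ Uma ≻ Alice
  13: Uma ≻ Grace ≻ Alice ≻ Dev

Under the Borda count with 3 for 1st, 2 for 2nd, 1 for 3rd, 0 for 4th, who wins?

Grace: 14×1 + 11×1 + 13×3 + 12×2 + 12×3 + 13×3 + 13×2 = 189
Uma: 14×3 + 11×2 + 13×0 + 12×0 + 12×2 + 13×1 + 13×3 = 140
Dev: 14×0 + 11×0 + 13×2 + 12×1 + 12×0 + 13×2 + 13×0 = 64
Alice: 14×2 + 11×3 + 13×1 + 12×3 + 12×1 + 13×0 + 13×1 = 135

Grace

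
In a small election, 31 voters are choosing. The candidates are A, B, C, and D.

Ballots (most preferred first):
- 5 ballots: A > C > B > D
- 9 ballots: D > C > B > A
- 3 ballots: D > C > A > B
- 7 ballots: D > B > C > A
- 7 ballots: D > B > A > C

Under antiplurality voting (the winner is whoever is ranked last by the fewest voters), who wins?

B

Last-place votes: A 16, B 3, C 7, D 5.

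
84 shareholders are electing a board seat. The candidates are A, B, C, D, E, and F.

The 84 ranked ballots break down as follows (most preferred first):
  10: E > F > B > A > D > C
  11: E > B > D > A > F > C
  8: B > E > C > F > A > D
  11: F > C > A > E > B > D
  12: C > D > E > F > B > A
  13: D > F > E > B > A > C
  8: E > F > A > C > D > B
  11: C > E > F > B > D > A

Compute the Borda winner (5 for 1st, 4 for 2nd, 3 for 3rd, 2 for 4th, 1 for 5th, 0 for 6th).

A: 10×2 + 11×2 + 8×1 + 11×3 + 12×0 + 13×1 + 8×3 + 11×0 = 120
B: 10×3 + 11×4 + 8×5 + 11×1 + 12×1 + 13×2 + 8×0 + 11×2 = 185
C: 10×0 + 11×0 + 8×3 + 11×4 + 12×5 + 13×0 + 8×2 + 11×5 = 199
D: 10×1 + 11×3 + 8×0 + 11×0 + 12×4 + 13×5 + 8×1 + 11×1 = 175
E: 10×5 + 11×5 + 8×4 + 11×2 + 12×3 + 13×3 + 8×5 + 11×4 = 318
F: 10×4 + 11×1 + 8×2 + 11×5 + 12×2 + 13×4 + 8×4 + 11×3 = 263

E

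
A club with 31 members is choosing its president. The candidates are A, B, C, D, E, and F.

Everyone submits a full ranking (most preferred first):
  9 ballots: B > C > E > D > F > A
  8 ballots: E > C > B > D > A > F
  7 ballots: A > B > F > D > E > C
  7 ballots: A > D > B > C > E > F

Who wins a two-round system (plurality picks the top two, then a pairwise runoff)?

Round 1 first-place votes: A 14, B 9, C 0, D 0, E 8, F 0. A and B advance.
Runoff: A is ranked above B on 14 ballots, B above A on 17.

B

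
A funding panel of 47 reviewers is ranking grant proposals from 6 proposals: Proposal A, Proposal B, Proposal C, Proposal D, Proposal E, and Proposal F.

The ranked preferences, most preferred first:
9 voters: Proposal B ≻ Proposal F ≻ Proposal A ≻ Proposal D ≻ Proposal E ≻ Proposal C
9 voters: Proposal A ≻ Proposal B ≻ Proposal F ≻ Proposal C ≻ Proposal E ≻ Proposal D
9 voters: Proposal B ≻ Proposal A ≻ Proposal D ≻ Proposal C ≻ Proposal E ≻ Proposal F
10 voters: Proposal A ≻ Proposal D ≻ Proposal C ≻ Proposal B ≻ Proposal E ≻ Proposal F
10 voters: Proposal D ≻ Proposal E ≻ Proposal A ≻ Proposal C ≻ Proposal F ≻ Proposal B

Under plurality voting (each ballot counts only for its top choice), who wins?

Proposal A

First-place votes: Proposal A 19, Proposal B 18, Proposal C 0, Proposal D 10, Proposal E 0, Proposal F 0.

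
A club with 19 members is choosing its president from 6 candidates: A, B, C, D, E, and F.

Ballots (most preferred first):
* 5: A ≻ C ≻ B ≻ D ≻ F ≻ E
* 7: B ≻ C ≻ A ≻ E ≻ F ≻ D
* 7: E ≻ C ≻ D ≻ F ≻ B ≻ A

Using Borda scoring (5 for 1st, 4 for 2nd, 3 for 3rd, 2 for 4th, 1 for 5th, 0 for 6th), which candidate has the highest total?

A: 5×5 + 7×3 + 7×0 = 46
B: 5×3 + 7×5 + 7×1 = 57
C: 5×4 + 7×4 + 7×4 = 76
D: 5×2 + 7×0 + 7×3 = 31
E: 5×0 + 7×2 + 7×5 = 49
F: 5×1 + 7×1 + 7×2 = 26

C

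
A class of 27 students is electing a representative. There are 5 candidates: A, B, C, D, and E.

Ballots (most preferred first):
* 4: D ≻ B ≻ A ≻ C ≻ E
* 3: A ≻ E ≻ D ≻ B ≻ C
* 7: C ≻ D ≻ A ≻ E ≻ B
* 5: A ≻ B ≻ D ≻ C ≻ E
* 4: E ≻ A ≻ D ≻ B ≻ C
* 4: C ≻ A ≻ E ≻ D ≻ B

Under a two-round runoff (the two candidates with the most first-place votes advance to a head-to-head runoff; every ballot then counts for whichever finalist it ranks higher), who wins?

Round 1 first-place votes: A 8, B 0, C 11, D 4, E 4. C and A advance.
Runoff: C is ranked above A on 11 ballots, A above C on 16.

A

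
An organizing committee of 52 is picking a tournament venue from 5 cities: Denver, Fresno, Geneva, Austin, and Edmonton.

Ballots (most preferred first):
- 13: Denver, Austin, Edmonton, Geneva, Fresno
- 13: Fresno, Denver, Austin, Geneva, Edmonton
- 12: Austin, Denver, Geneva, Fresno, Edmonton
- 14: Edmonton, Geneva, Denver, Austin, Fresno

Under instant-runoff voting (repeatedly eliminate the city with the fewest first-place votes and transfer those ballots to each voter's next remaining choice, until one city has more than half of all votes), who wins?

Round 1: Denver 13, Fresno 13, Geneva 0, Austin 12, Edmonton 14. Geneva eliminated.
Round 2: Denver 13, Fresno 13, Austin 12, Edmonton 14. Austin eliminated.
Round 3: Denver 25, Fresno 13, Edmonton 14. Fresno eliminated.
Round 4: Denver 38, Edmonton 14. Denver has a majority (≥27).

Denver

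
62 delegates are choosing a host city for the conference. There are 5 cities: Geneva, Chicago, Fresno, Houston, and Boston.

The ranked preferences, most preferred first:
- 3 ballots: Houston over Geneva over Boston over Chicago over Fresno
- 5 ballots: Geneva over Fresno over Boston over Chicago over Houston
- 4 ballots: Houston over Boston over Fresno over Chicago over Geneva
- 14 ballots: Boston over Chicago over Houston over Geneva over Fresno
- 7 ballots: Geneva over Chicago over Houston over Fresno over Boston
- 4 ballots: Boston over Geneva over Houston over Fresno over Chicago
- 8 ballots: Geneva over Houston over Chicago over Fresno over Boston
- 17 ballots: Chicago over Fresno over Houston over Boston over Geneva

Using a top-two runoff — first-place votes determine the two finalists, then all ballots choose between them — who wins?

Round 1 first-place votes: Geneva 20, Chicago 17, Fresno 0, Houston 7, Boston 18. Geneva and Boston advance.
Runoff: Geneva is ranked above Boston on 23 ballots, Boston above Geneva on 39.

Boston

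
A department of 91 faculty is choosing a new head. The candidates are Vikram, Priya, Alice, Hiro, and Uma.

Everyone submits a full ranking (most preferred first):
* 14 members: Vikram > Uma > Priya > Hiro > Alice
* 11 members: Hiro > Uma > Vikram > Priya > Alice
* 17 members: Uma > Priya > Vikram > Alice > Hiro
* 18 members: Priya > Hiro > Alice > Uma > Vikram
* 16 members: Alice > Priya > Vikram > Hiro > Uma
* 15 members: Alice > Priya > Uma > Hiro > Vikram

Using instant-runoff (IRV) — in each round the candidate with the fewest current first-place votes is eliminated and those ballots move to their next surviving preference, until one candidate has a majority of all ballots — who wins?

Round 1: Vikram 14, Priya 18, Alice 31, Hiro 11, Uma 17. Hiro eliminated.
Round 2: Vikram 14, Priya 18, Alice 31, Uma 28. Vikram eliminated.
Round 3: Priya 18, Alice 31, Uma 42. Priya eliminated.
Round 4: Alice 49, Uma 42. Alice has a majority (≥46).

Alice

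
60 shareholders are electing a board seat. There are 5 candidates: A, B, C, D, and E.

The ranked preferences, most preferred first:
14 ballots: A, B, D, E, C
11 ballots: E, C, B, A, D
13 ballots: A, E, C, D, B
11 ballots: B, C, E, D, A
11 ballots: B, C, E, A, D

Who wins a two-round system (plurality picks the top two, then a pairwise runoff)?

Round 1 first-place votes: A 27, B 22, C 0, D 0, E 11. A and B advance.
Runoff: A is ranked above B on 27 ballots, B above A on 33.

B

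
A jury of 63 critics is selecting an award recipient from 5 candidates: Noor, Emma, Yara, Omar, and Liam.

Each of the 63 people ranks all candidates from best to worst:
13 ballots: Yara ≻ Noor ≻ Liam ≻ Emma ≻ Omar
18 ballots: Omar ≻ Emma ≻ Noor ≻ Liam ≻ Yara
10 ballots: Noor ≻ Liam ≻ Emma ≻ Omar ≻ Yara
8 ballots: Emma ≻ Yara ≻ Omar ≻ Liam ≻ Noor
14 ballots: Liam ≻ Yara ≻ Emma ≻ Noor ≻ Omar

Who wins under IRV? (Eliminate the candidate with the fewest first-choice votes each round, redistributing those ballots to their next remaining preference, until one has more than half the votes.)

Liam

Round 1: Noor 10, Emma 8, Yara 13, Omar 18, Liam 14. Emma eliminated.
Round 2: Noor 10, Yara 21, Omar 18, Liam 14. Noor eliminated.
Round 3: Yara 21, Omar 18, Liam 24. Omar eliminated.
Round 4: Yara 21, Liam 42. Liam has a majority (≥32).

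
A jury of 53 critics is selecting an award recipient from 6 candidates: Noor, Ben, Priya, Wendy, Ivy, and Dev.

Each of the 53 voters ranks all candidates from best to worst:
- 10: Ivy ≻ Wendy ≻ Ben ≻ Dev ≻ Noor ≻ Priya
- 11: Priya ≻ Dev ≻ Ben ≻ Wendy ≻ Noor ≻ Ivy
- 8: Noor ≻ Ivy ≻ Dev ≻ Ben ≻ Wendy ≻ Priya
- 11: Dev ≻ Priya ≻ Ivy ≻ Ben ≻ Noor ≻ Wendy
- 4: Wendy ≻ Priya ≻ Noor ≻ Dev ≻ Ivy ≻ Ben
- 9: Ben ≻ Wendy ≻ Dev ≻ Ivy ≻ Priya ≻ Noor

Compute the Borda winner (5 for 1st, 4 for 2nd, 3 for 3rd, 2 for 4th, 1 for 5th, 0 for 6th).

Dev

Noor: 10×1 + 11×1 + 8×5 + 11×1 + 4×3 + 9×0 = 84
Ben: 10×3 + 11×3 + 8×2 + 11×2 + 4×0 + 9×5 = 146
Priya: 10×0 + 11×5 + 8×0 + 11×4 + 4×4 + 9×1 = 124
Wendy: 10×4 + 11×2 + 8×1 + 11×0 + 4×5 + 9×4 = 126
Ivy: 10×5 + 11×0 + 8×4 + 11×3 + 4×1 + 9×2 = 137
Dev: 10×2 + 11×4 + 8×3 + 11×5 + 4×2 + 9×3 = 178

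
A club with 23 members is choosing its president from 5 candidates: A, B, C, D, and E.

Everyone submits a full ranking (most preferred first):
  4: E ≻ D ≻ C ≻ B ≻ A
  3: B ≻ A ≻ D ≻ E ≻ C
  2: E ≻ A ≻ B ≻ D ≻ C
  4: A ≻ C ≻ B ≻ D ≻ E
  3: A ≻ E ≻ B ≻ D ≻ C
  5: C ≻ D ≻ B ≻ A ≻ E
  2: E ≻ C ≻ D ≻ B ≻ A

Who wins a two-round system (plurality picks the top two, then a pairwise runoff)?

Round 1 first-place votes: A 7, B 3, C 5, D 0, E 8. E and A advance.
Runoff: E is ranked above A on 8 ballots, A above E on 15.

A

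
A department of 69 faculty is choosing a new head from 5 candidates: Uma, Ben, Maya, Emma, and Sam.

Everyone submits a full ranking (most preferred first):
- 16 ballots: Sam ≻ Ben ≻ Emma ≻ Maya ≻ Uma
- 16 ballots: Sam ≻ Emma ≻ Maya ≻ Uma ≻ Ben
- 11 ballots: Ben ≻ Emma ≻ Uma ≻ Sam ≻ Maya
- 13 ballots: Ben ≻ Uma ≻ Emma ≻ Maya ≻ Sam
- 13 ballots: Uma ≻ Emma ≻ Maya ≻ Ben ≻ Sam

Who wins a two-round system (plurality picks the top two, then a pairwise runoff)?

Ben

Round 1 first-place votes: Uma 13, Ben 24, Maya 0, Emma 0, Sam 32. Sam and Ben advance.
Runoff: Sam is ranked above Ben on 32 ballots, Ben above Sam on 37.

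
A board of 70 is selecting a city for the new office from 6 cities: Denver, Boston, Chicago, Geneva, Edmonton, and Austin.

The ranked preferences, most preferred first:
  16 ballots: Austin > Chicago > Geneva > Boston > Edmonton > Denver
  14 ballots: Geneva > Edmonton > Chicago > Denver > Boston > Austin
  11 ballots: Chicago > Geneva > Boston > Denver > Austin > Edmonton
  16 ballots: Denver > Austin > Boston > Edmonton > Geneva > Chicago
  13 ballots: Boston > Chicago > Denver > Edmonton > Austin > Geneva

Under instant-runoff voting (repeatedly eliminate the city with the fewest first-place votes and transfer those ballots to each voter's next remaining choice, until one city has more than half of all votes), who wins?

Round 1: Denver 16, Boston 13, Chicago 11, Geneva 14, Edmonton 0, Austin 16. Edmonton eliminated.
Round 2: Denver 16, Boston 13, Chicago 11, Geneva 14, Austin 16. Chicago eliminated.
Round 3: Denver 16, Boston 13, Geneva 25, Austin 16. Boston eliminated.
Round 4: Denver 29, Geneva 25, Austin 16. Austin eliminated.
Round 5: Denver 29, Geneva 41. Geneva has a majority (≥36).

Geneva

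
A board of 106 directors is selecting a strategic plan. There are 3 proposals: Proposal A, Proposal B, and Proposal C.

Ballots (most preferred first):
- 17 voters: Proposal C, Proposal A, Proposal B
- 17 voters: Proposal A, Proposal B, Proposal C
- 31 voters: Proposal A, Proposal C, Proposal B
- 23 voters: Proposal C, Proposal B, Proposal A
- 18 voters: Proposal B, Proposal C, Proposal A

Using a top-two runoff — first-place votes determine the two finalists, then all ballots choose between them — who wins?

Round 1 first-place votes: Proposal A 48, Proposal B 18, Proposal C 40. Proposal A and Proposal C advance.
Runoff: Proposal A is ranked above Proposal C on 48 ballots, Proposal C above Proposal A on 58.

Proposal C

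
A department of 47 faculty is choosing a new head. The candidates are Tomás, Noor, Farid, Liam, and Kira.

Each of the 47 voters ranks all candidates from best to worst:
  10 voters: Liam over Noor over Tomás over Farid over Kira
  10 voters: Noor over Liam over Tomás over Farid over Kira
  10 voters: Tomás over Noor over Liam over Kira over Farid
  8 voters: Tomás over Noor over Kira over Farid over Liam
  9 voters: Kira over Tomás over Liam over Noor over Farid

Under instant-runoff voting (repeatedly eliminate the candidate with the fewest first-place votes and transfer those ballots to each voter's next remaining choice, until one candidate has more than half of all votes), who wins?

Tomás

Round 1: Tomás 18, Noor 10, Farid 0, Liam 10, Kira 9. Farid eliminated.
Round 2: Tomás 18, Noor 10, Liam 10, Kira 9. Kira eliminated.
Round 3: Tomás 27, Noor 10, Liam 10. Tomás has a majority (≥24).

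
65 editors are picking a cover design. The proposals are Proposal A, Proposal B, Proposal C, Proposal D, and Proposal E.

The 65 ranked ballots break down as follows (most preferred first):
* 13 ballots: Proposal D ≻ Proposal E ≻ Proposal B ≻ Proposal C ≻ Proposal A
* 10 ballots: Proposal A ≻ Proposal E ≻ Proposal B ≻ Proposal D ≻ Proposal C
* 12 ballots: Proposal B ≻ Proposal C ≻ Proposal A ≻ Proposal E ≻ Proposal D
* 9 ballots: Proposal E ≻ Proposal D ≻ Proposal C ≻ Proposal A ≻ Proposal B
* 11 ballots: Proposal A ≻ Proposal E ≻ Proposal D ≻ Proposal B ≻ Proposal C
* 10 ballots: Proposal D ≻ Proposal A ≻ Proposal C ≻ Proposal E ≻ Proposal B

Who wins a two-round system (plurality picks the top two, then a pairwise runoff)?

Round 1 first-place votes: Proposal A 21, Proposal B 12, Proposal C 0, Proposal D 23, Proposal E 9. Proposal D and Proposal A advance.
Runoff: Proposal D is ranked above Proposal A on 32 ballots, Proposal A above Proposal D on 33.

Proposal A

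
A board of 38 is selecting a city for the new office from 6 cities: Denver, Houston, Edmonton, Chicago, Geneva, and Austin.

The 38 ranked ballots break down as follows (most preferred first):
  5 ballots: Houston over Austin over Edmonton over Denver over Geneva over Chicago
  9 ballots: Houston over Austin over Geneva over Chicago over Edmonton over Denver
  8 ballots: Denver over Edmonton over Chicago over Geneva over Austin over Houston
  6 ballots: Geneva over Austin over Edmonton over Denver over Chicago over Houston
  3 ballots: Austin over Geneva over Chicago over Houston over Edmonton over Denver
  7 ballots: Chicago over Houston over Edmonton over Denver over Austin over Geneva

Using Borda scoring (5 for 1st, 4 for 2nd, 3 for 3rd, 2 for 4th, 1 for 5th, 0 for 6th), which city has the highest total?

Denver: 5×2 + 9×0 + 8×5 + 6×2 + 3×0 + 7×2 = 76
Houston: 5×5 + 9×5 + 8×0 + 6×0 + 3×2 + 7×4 = 104
Edmonton: 5×3 + 9×1 + 8×4 + 6×3 + 3×1 + 7×3 = 98
Chicago: 5×0 + 9×2 + 8×3 + 6×1 + 3×3 + 7×5 = 92
Geneva: 5×1 + 9×3 + 8×2 + 6×5 + 3×4 + 7×0 = 90
Austin: 5×4 + 9×4 + 8×1 + 6×4 + 3×5 + 7×1 = 110

Austin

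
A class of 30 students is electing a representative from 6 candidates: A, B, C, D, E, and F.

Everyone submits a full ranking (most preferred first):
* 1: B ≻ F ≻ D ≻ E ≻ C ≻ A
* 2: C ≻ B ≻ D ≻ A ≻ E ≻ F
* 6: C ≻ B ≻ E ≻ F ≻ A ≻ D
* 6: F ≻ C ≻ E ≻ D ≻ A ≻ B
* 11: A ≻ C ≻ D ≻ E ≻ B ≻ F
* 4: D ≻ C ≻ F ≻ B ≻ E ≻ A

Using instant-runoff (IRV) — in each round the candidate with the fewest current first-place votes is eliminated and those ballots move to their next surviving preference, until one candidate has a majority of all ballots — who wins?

Round 1: A 11, B 1, C 8, D 4, E 0, F 6. E eliminated.
Round 2: A 11, B 1, C 8, D 4, F 6. B eliminated.
Round 3: A 11, C 8, D 4, F 7. D eliminated.
Round 4: A 11, C 12, F 7. F eliminated.
Round 5: A 11, C 19. C has a majority (≥16).

C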